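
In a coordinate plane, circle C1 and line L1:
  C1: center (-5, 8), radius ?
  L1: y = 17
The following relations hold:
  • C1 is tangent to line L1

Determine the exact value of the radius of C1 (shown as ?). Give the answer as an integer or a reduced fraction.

9

1. [C1‖L1]  r_C1² − 81 = 0  ⇒  r_C1 = 9 (r>0 drops 1)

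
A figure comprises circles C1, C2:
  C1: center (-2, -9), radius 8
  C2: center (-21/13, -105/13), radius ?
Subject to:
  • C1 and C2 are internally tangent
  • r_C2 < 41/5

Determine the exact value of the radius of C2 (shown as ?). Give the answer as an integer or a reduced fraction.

7

1. [int C1,C2]  r_C2² − 16r_C2 + 63 = 0  ⇒  r_C2 = 7 or 9
2. given r_C2 < 41/5: keep 7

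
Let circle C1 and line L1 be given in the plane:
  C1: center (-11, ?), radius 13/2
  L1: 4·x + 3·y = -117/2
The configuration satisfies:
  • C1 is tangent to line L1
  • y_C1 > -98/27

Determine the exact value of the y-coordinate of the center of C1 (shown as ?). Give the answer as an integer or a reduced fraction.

6

1. [C1‖L1]  y_C1² + (29/3)y_C1 − 94 = 0  ⇒  y_C1 = -47/3 or 6
2. given y_C1 > -98/27: keep 6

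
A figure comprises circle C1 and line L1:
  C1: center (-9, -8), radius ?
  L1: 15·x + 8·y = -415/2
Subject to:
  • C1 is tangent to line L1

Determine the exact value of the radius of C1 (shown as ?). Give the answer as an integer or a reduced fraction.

1. [C1‖L1]  r_C1² − 1/4 = 0  ⇒  r_C1 = 1/2 (r>0 drops 1)

1/2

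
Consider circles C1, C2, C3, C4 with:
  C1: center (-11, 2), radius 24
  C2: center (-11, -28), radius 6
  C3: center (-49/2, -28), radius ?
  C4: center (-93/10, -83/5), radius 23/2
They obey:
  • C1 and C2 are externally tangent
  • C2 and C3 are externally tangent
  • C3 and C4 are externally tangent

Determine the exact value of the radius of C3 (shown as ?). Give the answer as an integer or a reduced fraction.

15/2

1. [ext C2·C3]  r_C3² + 12r_C3 − 585/4 = 0  ⇒  r_C3 = 15/2 (r>0 drops 1)
2. [ext C3·C4]  r_C3² + 23r_C3 − 915/4 = 0  ⇒  r_C3 = 15/2 (r>0 drops 1)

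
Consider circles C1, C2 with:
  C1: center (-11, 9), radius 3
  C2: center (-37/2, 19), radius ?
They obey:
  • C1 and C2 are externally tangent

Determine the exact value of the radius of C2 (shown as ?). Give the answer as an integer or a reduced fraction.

19/2

1. [ext C1·C2]  r_C2² + 6r_C2 − 589/4 = 0  ⇒  r_C2 = 19/2 (r>0 drops 1)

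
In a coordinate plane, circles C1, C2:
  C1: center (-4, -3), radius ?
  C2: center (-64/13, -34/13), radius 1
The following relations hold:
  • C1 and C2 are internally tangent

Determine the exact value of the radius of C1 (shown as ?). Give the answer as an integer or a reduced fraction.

2

1. [int C1,C2]  r_C1² − 2r_C1 = 0  ⇒  r_C1 = 2 (r>0 drops 1)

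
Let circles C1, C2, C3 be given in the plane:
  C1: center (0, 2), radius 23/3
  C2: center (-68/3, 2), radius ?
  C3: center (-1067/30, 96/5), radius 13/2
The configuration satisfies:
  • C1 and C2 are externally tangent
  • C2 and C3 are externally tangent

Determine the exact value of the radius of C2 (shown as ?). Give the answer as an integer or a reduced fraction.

1. [ext C1·C2]  r_C2² + (46/3)r_C2 − 455 = 0  ⇒  r_C2 = 15 (r>0 drops 1)
2. [ext C2·C3]  r_C2² + 13r_C2 − 420 = 0  ⇒  r_C2 = 15 (r>0 drops 1)

15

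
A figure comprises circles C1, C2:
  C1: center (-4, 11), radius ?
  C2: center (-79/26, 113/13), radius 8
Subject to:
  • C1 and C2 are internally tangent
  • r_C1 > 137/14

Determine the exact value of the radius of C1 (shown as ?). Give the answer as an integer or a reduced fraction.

21/2

1. [int C1,C2]  r_C1² − 16r_C1 + 231/4 = 0  ⇒  r_C1 = 11/2 or 21/2
2. given r_C1 > 137/14: keep 21/2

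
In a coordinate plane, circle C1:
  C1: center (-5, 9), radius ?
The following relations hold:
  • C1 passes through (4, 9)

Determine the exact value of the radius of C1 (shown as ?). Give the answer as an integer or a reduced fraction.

1. [C1∋P]  r_C1² − 81 = 0  ⇒  r_C1 = 9 (r>0 drops 1)

9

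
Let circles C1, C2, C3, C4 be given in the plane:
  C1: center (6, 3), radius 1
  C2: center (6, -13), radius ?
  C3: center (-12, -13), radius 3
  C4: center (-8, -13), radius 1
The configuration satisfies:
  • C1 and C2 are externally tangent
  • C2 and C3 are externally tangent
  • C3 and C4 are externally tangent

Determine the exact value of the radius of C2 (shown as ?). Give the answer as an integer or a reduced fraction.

15

1. [ext C1·C2]  r_C2² + 2r_C2 − 255 = 0  ⇒  r_C2 = 15 (r>0 drops 1)
2. [ext C2·C3]  r_C2² + 6r_C2 − 315 = 0  ⇒  r_C2 = 15 (r>0 drops 1)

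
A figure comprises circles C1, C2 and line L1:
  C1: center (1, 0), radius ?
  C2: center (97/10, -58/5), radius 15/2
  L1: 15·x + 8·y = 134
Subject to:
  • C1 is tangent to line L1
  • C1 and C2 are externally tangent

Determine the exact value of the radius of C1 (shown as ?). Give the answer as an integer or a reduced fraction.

7

1. [C1‖L1]  r_C1² − 49 = 0  ⇒  r_C1 = 7 (r>0 drops 1)
2. [ext C1·C2]  r_C1² + 15r_C1 − 154 = 0  ⇒  r_C1 = 7 (r>0 drops 1)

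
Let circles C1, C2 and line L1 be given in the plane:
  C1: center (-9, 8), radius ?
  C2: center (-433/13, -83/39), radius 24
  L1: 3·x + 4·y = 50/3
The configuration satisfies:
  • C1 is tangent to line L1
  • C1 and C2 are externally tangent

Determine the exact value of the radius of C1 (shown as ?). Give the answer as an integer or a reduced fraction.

1. [C1‖L1]  r_C1² − 49/9 = 0  ⇒  r_C1 = 7/3 (r>0 drops 1)
2. [ext C1·C2]  r_C1² + 48r_C1 − 1057/9 = 0  ⇒  r_C1 = 7/3 (r>0 drops 1)

7/3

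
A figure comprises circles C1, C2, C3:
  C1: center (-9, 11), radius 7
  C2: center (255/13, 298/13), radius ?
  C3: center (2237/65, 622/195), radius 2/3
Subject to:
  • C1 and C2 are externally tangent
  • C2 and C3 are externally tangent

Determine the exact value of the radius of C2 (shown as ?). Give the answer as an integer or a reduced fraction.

24

1. [ext C1·C2]  r_C2² + 14r_C2 − 912 = 0  ⇒  r_C2 = 24 (r>0 drops 1)
2. [ext C2·C3]  r_C2² + (4/3)r_C2 − 608 = 0  ⇒  r_C2 = 24 (r>0 drops 1)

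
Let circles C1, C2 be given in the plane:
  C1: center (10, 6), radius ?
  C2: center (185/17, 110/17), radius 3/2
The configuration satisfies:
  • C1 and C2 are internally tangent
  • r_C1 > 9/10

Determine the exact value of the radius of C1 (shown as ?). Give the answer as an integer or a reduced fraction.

1. [int C1,C2]  r_C1² − 3r_C1 + 5/4 = 0  ⇒  r_C1 = 1/2 or 5/2
2. given r_C1 > 9/10: keep 5/2

5/2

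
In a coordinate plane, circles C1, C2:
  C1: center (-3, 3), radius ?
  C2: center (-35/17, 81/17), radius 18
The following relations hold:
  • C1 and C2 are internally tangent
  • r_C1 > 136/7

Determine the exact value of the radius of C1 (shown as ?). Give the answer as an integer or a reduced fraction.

20

1. [int C1,C2]  r_C1² − 36r_C1 + 320 = 0  ⇒  r_C1 = 16 or 20
2. given r_C1 > 136/7: keep 20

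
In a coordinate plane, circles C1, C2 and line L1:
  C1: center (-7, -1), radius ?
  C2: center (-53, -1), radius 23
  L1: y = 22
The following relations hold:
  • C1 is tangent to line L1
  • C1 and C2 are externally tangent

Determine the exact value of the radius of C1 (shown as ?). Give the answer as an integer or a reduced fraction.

23

1. [C1‖L1]  r_C1² − 529 = 0  ⇒  r_C1 = 23 (r>0 drops 1)
2. [ext C1·C2]  r_C1² + 46r_C1 − 1587 = 0  ⇒  r_C1 = 23 (r>0 drops 1)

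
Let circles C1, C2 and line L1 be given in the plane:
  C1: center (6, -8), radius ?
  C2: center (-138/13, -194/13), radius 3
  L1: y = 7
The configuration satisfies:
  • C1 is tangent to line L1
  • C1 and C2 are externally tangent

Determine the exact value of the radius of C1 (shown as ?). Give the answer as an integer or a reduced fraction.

1. [C1‖L1]  r_C1² − 225 = 0  ⇒  r_C1 = 15 (r>0 drops 1)
2. [ext C1·C2]  r_C1² + 6r_C1 − 315 = 0  ⇒  r_C1 = 15 (r>0 drops 1)

15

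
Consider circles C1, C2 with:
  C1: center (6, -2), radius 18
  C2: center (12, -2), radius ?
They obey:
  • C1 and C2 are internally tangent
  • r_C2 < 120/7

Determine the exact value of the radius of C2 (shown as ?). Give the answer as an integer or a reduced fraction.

1. [int C1,C2]  r_C2² − 36r_C2 + 288 = 0  ⇒  r_C2 = 12 or 24
2. given r_C2 < 120/7: keep 12

12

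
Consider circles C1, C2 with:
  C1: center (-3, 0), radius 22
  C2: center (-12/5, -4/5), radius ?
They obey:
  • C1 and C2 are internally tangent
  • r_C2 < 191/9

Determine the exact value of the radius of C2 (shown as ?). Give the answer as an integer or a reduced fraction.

21

1. [int C1,C2]  r_C2² − 44r_C2 + 483 = 0  ⇒  r_C2 = 21 or 23
2. given r_C2 < 191/9: keep 21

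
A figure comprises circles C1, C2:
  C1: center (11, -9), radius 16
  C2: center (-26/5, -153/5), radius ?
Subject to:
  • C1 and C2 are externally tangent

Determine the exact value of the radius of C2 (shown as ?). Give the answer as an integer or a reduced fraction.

11

1. [ext C1·C2]  r_C2² + 32r_C2 − 473 = 0  ⇒  r_C2 = 11 (r>0 drops 1)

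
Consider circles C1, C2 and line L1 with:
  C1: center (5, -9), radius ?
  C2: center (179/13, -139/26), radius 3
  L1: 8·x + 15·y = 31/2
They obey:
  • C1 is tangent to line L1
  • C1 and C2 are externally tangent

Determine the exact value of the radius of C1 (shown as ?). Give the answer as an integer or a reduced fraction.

1. [C1‖L1]  r_C1² − 169/4 = 0  ⇒  r_C1 = 13/2 (r>0 drops 1)
2. [ext C1·C2]  r_C1² + 6r_C1 − 325/4 = 0  ⇒  r_C1 = 13/2 (r>0 drops 1)

13/2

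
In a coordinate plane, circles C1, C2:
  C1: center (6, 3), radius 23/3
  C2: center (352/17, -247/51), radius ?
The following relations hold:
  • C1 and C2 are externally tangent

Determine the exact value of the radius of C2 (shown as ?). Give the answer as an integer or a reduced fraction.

1. [ext C1·C2]  r_C2² + (46/3)r_C2 − 219 = 0  ⇒  r_C2 = 9 (r>0 drops 1)

9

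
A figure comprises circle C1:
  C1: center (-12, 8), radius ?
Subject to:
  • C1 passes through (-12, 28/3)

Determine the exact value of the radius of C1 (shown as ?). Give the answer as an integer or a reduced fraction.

1. [C1∋P]  r_C1² − 16/9 = 0  ⇒  r_C1 = 4/3 (r>0 drops 1)

4/3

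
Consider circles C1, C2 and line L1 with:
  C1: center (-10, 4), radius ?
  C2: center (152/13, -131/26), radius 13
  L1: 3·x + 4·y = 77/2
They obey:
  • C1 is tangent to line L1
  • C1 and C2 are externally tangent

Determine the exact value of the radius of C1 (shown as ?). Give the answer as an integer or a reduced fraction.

1. [C1‖L1]  r_C1² − 441/4 = 0  ⇒  r_C1 = 21/2 (r>0 drops 1)
2. [ext C1·C2]  r_C1² + 26r_C1 − 1533/4 = 0  ⇒  r_C1 = 21/2 (r>0 drops 1)

21/2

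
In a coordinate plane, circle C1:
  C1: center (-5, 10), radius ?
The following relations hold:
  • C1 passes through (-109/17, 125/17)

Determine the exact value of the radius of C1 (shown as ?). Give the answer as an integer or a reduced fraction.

1. [C1∋P]  r_C1² − 9 = 0  ⇒  r_C1 = 3 (r>0 drops 1)

3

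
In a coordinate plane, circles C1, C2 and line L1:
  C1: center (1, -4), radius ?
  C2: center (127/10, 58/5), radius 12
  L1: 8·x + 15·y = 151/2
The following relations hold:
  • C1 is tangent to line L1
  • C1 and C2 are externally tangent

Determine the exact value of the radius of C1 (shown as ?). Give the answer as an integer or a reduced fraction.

15/2

1. [C1‖L1]  r_C1² − 225/4 = 0  ⇒  r_C1 = 15/2 (r>0 drops 1)
2. [ext C1·C2]  r_C1² + 24r_C1 − 945/4 = 0  ⇒  r_C1 = 15/2 (r>0 drops 1)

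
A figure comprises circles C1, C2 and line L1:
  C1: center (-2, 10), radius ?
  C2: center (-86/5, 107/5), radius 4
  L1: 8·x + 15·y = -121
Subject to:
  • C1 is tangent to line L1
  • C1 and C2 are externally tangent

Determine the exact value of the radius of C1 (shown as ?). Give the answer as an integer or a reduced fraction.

15

1. [C1‖L1]  r_C1² − 225 = 0  ⇒  r_C1 = 15 (r>0 drops 1)
2. [ext C1·C2]  r_C1² + 8r_C1 − 345 = 0  ⇒  r_C1 = 15 (r>0 drops 1)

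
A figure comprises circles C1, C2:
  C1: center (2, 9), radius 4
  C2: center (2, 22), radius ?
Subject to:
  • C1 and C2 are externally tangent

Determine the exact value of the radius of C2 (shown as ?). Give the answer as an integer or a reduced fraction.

1. [ext C1·C2]  r_C2² + 8r_C2 − 153 = 0  ⇒  r_C2 = 9 (r>0 drops 1)

9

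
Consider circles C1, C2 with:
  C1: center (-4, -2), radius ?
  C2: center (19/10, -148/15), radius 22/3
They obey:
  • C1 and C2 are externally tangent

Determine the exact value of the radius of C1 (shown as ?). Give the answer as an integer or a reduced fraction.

5/2

1. [ext C1·C2]  r_C1² + (44/3)r_C1 − 515/12 = 0  ⇒  r_C1 = 5/2 (r>0 drops 1)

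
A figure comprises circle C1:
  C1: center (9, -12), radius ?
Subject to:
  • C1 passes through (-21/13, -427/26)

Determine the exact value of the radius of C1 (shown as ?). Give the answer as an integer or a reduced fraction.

23/2

1. [C1∋P]  r_C1² − 529/4 = 0  ⇒  r_C1 = 23/2 (r>0 drops 1)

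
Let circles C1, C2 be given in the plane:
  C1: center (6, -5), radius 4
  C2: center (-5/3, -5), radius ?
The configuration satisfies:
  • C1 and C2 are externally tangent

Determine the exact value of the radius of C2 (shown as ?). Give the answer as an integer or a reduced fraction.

11/3

1. [ext C1·C2]  r_C2² + 8r_C2 − 385/9 = 0  ⇒  r_C2 = 11/3 (r>0 drops 1)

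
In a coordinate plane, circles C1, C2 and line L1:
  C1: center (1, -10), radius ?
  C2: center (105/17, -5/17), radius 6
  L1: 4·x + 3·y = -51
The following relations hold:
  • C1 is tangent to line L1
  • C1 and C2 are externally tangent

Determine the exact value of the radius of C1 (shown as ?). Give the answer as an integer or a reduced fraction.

1. [C1‖L1]  r_C1² − 25 = 0  ⇒  r_C1 = 5 (r>0 drops 1)
2. [ext C1·C2]  r_C1² + 12r_C1 − 85 = 0  ⇒  r_C1 = 5 (r>0 drops 1)

5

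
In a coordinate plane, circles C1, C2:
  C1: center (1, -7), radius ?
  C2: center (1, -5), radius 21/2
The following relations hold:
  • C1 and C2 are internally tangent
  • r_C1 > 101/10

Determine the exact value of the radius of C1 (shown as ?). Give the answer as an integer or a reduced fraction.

25/2

1. [int C1,C2]  r_C1² − 21r_C1 + 425/4 = 0  ⇒  r_C1 = 17/2 or 25/2
2. given r_C1 > 101/10: keep 25/2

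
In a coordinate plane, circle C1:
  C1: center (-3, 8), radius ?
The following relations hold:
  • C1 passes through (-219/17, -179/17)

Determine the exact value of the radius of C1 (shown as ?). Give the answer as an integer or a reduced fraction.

1. [C1∋P]  r_C1² − 441 = 0  ⇒  r_C1 = 21 (r>0 drops 1)

21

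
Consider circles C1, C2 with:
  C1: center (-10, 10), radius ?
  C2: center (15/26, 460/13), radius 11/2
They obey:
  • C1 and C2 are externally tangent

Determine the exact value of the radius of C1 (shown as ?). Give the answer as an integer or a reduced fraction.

1. [ext C1·C2]  r_C1² + 11r_C1 − 726 = 0  ⇒  r_C1 = 22 (r>0 drops 1)

22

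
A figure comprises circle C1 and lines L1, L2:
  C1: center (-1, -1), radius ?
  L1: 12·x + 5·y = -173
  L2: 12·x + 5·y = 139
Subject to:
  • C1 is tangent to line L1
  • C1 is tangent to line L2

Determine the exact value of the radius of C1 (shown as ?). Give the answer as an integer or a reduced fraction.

1. [C1‖L1]  r_C1² − 144 = 0  ⇒  r_C1 = 12 (r>0 drops 1)
2. [C1‖L2]  r_C1² − 144 = 0  ⇒  r_C1 = 12 (r>0 drops 1)

12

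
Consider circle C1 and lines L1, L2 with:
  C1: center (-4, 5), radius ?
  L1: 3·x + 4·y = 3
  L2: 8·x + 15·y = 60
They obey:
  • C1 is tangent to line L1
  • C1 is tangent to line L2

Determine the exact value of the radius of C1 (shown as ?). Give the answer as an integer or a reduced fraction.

1

1. [C1‖L1]  r_C1² − 1 = 0  ⇒  r_C1 = 1 (r>0 drops 1)
2. [C1‖L2]  r_C1² − 1 = 0  ⇒  r_C1 = 1 (r>0 drops 1)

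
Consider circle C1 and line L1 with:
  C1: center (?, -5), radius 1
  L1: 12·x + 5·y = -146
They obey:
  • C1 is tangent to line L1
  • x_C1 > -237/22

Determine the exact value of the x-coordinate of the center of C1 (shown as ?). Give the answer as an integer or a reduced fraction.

1. [C1‖L1]  x_C1² + (121/6)x_C1 + 201/2 = 0  ⇒  x_C1 = -67/6 or -9
2. given x_C1 > -237/22: keep -9

-9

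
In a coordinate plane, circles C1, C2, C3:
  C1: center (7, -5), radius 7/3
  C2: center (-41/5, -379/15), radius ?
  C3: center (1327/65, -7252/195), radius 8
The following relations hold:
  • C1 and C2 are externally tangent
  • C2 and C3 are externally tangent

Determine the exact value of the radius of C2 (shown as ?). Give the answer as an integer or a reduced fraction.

1. [ext C1·C2]  r_C2² + (14/3)r_C2 − 1909/3 = 0  ⇒  r_C2 = 23 (r>0 drops 1)
2. [ext C2·C3]  r_C2² + 16r_C2 − 897 = 0  ⇒  r_C2 = 23 (r>0 drops 1)

23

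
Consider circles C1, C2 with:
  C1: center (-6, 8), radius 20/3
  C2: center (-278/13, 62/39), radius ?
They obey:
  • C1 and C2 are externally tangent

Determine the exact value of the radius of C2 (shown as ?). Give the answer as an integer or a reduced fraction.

1. [ext C1·C2]  r_C2² + (40/3)r_C2 − 700/3 = 0  ⇒  r_C2 = 10 (r>0 drops 1)

10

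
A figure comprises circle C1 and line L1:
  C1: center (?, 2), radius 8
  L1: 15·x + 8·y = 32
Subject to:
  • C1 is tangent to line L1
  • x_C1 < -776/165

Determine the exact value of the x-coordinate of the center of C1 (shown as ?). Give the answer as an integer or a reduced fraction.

1. [C1‖L1]  x_C1² − (32/15)x_C1 − 1216/15 = 0  ⇒  x_C1 = -8 or 152/15
2. given x_C1 < -776/165: keep -8

-8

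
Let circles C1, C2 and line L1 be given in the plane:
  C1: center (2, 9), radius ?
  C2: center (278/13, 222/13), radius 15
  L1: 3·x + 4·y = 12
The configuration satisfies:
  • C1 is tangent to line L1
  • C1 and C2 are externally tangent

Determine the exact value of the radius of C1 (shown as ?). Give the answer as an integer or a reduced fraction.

6

1. [C1‖L1]  r_C1² − 36 = 0  ⇒  r_C1 = 6 (r>0 drops 1)
2. [ext C1·C2]  r_C1² + 30r_C1 − 216 = 0  ⇒  r_C1 = 6 (r>0 drops 1)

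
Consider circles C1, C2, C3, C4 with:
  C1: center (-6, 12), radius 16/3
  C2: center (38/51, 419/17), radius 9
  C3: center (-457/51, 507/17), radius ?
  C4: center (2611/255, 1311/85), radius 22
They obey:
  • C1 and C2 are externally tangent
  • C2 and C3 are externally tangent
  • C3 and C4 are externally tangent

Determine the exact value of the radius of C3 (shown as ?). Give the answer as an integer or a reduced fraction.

1. [ext C2·C3]  r_C3² + 18r_C3 − 40 = 0  ⇒  r_C3 = 2 (r>0 drops 1)
2. [ext C3·C4]  r_C3² + 44r_C3 − 92 = 0  ⇒  r_C3 = 2 (r>0 drops 1)

2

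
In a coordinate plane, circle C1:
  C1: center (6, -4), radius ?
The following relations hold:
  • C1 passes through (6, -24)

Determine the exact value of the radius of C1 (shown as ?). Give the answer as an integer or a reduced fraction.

20

1. [C1∋P]  r_C1² − 400 = 0  ⇒  r_C1 = 20 (r>0 drops 1)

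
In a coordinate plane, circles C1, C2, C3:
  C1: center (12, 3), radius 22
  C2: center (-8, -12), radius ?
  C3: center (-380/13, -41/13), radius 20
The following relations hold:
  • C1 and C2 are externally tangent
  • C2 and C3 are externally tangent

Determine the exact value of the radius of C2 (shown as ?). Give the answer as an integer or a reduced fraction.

3

1. [ext C1·C2]  r_C2² + 44r_C2 − 141 = 0  ⇒  r_C2 = 3 (r>0 drops 1)
2. [ext C2·C3]  r_C2² + 40r_C2 − 129 = 0  ⇒  r_C2 = 3 (r>0 drops 1)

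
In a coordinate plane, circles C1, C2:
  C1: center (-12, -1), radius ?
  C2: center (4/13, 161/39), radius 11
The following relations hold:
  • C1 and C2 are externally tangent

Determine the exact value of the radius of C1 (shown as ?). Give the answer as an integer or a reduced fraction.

1. [ext C1·C2]  r_C1² + 22r_C1 − 511/9 = 0  ⇒  r_C1 = 7/3 (r>0 drops 1)

7/3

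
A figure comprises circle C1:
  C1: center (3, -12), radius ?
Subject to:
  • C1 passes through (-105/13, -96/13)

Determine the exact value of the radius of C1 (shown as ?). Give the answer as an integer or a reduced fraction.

12

1. [C1∋P]  r_C1² − 144 = 0  ⇒  r_C1 = 12 (r>0 drops 1)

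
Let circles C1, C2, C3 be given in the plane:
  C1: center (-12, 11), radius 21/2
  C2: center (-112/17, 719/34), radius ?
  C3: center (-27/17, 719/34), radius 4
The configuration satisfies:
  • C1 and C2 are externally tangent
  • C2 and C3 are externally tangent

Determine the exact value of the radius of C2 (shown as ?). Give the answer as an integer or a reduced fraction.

1. [ext C1·C2]  r_C2² + 21r_C2 − 22 = 0  ⇒  r_C2 = 1 (r>0 drops 1)
2. [ext C2·C3]  r_C2² + 8r_C2 − 9 = 0  ⇒  r_C2 = 1 (r>0 drops 1)

1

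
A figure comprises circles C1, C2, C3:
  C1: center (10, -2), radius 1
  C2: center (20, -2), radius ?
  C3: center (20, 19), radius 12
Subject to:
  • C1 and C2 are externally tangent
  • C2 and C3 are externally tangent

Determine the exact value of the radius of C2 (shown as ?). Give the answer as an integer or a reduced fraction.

9

1. [ext C1·C2]  r_C2² + 2r_C2 − 99 = 0  ⇒  r_C2 = 9 (r>0 drops 1)
2. [ext C2·C3]  r_C2² + 24r_C2 − 297 = 0  ⇒  r_C2 = 9 (r>0 drops 1)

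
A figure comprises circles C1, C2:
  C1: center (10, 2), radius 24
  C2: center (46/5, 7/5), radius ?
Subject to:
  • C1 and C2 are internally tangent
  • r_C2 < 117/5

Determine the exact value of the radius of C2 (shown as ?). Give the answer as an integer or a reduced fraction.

23

1. [int C1,C2]  r_C2² − 48r_C2 + 575 = 0  ⇒  r_C2 = 23 or 25
2. given r_C2 < 117/5: keep 23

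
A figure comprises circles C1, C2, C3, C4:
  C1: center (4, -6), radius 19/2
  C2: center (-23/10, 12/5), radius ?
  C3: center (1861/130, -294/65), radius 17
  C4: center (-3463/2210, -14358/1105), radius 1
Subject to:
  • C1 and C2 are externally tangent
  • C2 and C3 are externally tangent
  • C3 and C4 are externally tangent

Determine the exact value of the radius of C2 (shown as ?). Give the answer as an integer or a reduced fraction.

1

1. [ext C1·C2]  r_C2² + 19r_C2 − 20 = 0  ⇒  r_C2 = 1 (r>0 drops 1)
2. [ext C2·C3]  r_C2² + 34r_C2 − 35 = 0  ⇒  r_C2 = 1 (r>0 drops 1)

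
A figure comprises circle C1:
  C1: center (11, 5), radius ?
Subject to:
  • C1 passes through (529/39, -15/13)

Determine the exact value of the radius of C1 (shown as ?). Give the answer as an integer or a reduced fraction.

20/3

1. [C1∋P]  r_C1² − 400/9 = 0  ⇒  r_C1 = 20/3 (r>0 drops 1)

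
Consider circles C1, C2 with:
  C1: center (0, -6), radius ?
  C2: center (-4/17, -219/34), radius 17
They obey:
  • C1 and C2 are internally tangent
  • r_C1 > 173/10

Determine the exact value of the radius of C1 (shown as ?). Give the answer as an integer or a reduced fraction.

1. [int C1,C2]  r_C1² − 34r_C1 + 1155/4 = 0  ⇒  r_C1 = 33/2 or 35/2
2. given r_C1 > 173/10: keep 35/2

35/2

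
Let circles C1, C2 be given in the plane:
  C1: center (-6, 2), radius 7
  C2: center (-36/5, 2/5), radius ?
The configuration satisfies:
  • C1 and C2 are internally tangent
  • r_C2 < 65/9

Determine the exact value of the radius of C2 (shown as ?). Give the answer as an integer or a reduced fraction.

5

1. [int C1,C2]  r_C2² − 14r_C2 + 45 = 0  ⇒  r_C2 = 5 or 9
2. given r_C2 < 65/9: keep 5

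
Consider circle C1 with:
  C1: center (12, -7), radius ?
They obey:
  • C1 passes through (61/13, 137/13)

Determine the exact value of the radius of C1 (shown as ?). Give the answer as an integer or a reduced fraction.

19

1. [C1∋P]  r_C1² − 361 = 0  ⇒  r_C1 = 19 (r>0 drops 1)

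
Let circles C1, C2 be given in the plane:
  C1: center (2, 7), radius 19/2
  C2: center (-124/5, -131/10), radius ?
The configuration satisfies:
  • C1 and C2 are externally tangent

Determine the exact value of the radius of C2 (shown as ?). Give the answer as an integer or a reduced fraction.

1. [ext C1·C2]  r_C2² + 19r_C2 − 1032 = 0  ⇒  r_C2 = 24 (r>0 drops 1)

24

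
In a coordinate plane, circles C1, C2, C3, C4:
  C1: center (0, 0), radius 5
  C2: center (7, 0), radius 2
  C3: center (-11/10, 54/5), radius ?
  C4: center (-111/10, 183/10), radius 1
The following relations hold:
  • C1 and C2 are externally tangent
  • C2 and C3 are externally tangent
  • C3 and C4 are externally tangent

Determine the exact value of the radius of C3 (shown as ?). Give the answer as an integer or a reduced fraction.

23/2

1. [ext C2·C3]  r_C3² + 4r_C3 − 713/4 = 0  ⇒  r_C3 = 23/2 (r>0 drops 1)
2. [ext C3·C4]  r_C3² + 2r_C3 − 621/4 = 0  ⇒  r_C3 = 23/2 (r>0 drops 1)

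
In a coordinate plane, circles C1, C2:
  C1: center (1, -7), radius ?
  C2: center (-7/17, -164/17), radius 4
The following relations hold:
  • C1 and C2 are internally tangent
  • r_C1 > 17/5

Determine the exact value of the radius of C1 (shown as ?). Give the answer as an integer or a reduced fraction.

7

1. [int C1,C2]  r_C1² − 8r_C1 + 7 = 0  ⇒  r_C1 = 1 or 7
2. given r_C1 > 17/5: keep 7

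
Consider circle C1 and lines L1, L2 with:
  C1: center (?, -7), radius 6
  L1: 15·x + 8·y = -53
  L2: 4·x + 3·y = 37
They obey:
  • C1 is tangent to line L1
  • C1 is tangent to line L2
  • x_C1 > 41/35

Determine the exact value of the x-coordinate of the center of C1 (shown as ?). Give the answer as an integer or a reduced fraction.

1. [C1‖L1]  x_C1² − (2/5)x_C1 − 231/5 = 0  ⇒  x_C1 = -33/5 or 7
2. [C1‖L2]  x_C1² − 29x_C1 + 154 = 0  ⇒  x_C1 = 7 or 22

7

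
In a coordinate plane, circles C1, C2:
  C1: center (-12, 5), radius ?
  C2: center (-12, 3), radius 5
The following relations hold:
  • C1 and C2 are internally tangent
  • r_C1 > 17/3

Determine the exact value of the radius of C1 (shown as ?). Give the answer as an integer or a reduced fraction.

7

1. [int C1,C2]  r_C1² − 10r_C1 + 21 = 0  ⇒  r_C1 = 3 or 7
2. given r_C1 > 17/3: keep 7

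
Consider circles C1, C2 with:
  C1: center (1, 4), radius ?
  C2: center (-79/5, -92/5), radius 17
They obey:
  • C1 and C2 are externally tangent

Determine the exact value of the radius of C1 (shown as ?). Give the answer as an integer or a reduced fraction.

11

1. [ext C1·C2]  r_C1² + 34r_C1 − 495 = 0  ⇒  r_C1 = 11 (r>0 drops 1)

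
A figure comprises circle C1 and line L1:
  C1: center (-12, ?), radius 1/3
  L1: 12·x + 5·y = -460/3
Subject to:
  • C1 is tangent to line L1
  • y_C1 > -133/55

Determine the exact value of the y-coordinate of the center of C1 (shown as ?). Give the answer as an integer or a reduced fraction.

-1

1. [C1‖L1]  y_C1² + (56/15)y_C1 + 41/15 = 0  ⇒  y_C1 = -41/15 or -1
2. given y_C1 > -133/55: keep -1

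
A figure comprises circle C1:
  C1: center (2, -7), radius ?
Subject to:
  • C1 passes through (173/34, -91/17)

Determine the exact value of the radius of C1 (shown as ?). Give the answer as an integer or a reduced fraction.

7/2

1. [C1∋P]  r_C1² − 49/4 = 0  ⇒  r_C1 = 7/2 (r>0 drops 1)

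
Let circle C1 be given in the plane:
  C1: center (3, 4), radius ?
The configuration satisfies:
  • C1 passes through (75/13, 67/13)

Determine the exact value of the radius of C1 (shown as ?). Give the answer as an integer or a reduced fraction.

1. [C1∋P]  r_C1² − 9 = 0  ⇒  r_C1 = 3 (r>0 drops 1)

3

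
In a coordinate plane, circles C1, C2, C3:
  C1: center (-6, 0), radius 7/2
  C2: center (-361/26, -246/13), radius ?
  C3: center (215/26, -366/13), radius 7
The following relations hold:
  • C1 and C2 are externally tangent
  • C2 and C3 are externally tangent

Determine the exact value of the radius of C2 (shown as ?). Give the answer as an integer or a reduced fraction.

1. [ext C1·C2]  r_C2² + 7r_C2 − 408 = 0  ⇒  r_C2 = 17 (r>0 drops 1)
2. [ext C2·C3]  r_C2² + 14r_C2 − 527 = 0  ⇒  r_C2 = 17 (r>0 drops 1)

17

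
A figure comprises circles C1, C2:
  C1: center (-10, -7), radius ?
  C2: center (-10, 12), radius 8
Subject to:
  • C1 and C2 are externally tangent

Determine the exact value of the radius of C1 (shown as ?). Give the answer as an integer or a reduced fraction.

11

1. [ext C1·C2]  r_C1² + 16r_C1 − 297 = 0  ⇒  r_C1 = 11 (r>0 drops 1)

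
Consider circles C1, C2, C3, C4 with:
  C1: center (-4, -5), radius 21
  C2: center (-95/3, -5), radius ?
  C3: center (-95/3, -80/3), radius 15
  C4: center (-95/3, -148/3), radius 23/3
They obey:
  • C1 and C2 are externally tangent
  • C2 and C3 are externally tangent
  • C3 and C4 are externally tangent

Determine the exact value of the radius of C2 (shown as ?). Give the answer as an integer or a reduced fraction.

1. [ext C1·C2]  r_C2² + 42r_C2 − 2920/9 = 0  ⇒  r_C2 = 20/3 (r>0 drops 1)
2. [ext C2·C3]  r_C2² + 30r_C2 − 2200/9 = 0  ⇒  r_C2 = 20/3 (r>0 drops 1)

20/3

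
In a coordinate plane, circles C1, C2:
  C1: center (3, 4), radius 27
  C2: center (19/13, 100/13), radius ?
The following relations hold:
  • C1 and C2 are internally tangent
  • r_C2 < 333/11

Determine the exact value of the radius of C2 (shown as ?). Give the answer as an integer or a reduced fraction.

23

1. [int C1,C2]  r_C2² − 54r_C2 + 713 = 0  ⇒  r_C2 = 23 or 31
2. given r_C2 < 333/11: keep 23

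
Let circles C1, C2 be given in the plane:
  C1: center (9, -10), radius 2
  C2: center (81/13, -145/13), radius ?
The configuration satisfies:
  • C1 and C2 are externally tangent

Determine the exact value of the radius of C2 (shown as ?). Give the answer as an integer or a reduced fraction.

1. [ext C1·C2]  r_C2² + 4r_C2 − 5 = 0  ⇒  r_C2 = 1 (r>0 drops 1)

1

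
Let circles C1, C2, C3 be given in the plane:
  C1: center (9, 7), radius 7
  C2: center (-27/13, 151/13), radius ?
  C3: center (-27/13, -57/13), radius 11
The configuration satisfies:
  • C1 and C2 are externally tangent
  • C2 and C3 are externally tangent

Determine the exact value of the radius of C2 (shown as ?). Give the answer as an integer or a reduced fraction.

5

1. [ext C1·C2]  r_C2² + 14r_C2 − 95 = 0  ⇒  r_C2 = 5 (r>0 drops 1)
2. [ext C2·C3]  r_C2² + 22r_C2 − 135 = 0  ⇒  r_C2 = 5 (r>0 drops 1)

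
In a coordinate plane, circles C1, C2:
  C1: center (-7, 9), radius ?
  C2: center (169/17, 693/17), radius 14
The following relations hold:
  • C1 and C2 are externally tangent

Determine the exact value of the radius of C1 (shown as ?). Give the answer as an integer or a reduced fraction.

22

1. [ext C1·C2]  r_C1² + 28r_C1 − 1100 = 0  ⇒  r_C1 = 22 (r>0 drops 1)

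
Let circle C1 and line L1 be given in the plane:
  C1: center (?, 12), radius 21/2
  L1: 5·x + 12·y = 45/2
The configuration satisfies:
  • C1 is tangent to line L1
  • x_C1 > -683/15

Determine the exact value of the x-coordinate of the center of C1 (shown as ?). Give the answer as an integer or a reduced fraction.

3

1. [C1‖L1]  x_C1² + (243/5)x_C1 − 774/5 = 0  ⇒  x_C1 = -258/5 or 3
2. given x_C1 > -683/15: keep 3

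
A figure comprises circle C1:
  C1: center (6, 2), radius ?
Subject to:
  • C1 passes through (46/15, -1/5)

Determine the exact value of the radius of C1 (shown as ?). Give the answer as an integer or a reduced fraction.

1. [C1∋P]  r_C1² − 121/9 = 0  ⇒  r_C1 = 11/3 (r>0 drops 1)

11/3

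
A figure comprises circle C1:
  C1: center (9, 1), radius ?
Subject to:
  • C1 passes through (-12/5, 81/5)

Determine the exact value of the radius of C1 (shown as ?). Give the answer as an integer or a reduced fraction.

19

1. [C1∋P]  r_C1² − 361 = 0  ⇒  r_C1 = 19 (r>0 drops 1)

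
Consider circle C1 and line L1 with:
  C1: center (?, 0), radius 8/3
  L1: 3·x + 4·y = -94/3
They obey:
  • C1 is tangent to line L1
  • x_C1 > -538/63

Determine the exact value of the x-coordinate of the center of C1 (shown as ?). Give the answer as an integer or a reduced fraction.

-6

1. [C1‖L1]  x_C1² + (188/9)x_C1 + 268/3 = 0  ⇒  x_C1 = -134/9 or -6
2. given x_C1 > -538/63: keep -6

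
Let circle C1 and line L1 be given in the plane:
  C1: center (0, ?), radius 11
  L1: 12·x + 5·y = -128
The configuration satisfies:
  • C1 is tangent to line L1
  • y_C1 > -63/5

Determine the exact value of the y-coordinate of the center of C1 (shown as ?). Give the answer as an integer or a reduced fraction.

3

1. [C1‖L1]  y_C1² + (256/5)y_C1 − 813/5 = 0  ⇒  y_C1 = -271/5 or 3
2. given y_C1 > -63/5: keep 3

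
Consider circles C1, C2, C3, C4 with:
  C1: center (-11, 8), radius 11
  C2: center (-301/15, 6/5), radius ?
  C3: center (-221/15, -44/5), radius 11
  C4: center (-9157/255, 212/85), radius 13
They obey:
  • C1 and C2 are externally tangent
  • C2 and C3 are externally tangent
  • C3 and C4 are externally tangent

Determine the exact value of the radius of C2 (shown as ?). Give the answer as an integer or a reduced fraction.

1. [ext C1·C2]  r_C2² + 22r_C2 − 67/9 = 0  ⇒  r_C2 = 1/3 (r>0 drops 1)
2. [ext C2·C3]  r_C2² + 22r_C2 − 67/9 = 0  ⇒  r_C2 = 1/3 (r>0 drops 1)

1/3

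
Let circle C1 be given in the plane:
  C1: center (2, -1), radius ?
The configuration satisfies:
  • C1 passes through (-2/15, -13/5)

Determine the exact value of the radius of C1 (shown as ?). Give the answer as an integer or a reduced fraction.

1. [C1∋P]  r_C1² − 64/9 = 0  ⇒  r_C1 = 8/3 (r>0 drops 1)

8/3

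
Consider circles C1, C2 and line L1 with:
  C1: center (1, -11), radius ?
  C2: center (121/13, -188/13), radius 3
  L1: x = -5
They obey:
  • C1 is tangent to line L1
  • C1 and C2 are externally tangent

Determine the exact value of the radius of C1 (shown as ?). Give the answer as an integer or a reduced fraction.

6

1. [C1‖L1]  r_C1² − 36 = 0  ⇒  r_C1 = 6 (r>0 drops 1)
2. [ext C1·C2]  r_C1² + 6r_C1 − 72 = 0  ⇒  r_C1 = 6 (r>0 drops 1)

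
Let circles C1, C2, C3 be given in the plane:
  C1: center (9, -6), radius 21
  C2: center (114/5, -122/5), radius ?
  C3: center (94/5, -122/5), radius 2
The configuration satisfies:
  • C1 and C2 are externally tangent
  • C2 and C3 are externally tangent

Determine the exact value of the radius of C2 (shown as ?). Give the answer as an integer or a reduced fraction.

2

1. [ext C1·C2]  r_C2² + 42r_C2 − 88 = 0  ⇒  r_C2 = 2 (r>0 drops 1)
2. [ext C2·C3]  r_C2² + 4r_C2 − 12 = 0  ⇒  r_C2 = 2 (r>0 drops 1)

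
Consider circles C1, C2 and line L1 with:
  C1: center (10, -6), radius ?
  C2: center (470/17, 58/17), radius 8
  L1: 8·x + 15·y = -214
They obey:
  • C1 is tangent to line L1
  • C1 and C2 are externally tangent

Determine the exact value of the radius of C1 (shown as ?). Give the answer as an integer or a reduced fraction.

12

1. [C1‖L1]  r_C1² − 144 = 0  ⇒  r_C1 = 12 (r>0 drops 1)
2. [ext C1·C2]  r_C1² + 16r_C1 − 336 = 0  ⇒  r_C1 = 12 (r>0 drops 1)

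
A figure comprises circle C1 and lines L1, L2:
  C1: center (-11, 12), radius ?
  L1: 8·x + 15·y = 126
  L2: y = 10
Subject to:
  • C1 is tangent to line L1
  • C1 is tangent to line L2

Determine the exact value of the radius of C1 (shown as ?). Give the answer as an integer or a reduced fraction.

2

1. [C1‖L1]  r_C1² − 4 = 0  ⇒  r_C1 = 2 (r>0 drops 1)
2. [C1‖L2]  r_C1² − 4 = 0  ⇒  r_C1 = 2 (r>0 drops 1)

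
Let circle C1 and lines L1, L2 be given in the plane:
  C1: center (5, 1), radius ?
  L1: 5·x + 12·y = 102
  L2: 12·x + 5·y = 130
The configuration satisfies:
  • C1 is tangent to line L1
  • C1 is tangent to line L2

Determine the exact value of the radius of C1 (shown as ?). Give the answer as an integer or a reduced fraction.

1. [C1‖L1]  r_C1² − 25 = 0  ⇒  r_C1 = 5 (r>0 drops 1)
2. [C1‖L2]  r_C1² − 25 = 0  ⇒  r_C1 = 5 (r>0 drops 1)

5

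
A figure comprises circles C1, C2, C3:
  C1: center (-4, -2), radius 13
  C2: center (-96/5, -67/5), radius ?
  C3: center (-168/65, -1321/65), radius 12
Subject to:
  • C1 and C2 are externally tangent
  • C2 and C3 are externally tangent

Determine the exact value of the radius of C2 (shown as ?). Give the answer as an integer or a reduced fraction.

6

1. [ext C1·C2]  r_C2² + 26r_C2 − 192 = 0  ⇒  r_C2 = 6 (r>0 drops 1)
2. [ext C2·C3]  r_C2² + 24r_C2 − 180 = 0  ⇒  r_C2 = 6 (r>0 drops 1)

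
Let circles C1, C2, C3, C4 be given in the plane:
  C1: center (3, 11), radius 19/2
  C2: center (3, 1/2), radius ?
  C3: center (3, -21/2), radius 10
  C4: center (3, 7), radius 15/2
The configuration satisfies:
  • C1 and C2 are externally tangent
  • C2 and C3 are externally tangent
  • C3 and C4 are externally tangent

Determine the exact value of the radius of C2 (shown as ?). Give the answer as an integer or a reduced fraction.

1

1. [ext C1·C2]  r_C2² + 19r_C2 − 20 = 0  ⇒  r_C2 = 1 (r>0 drops 1)
2. [ext C2·C3]  r_C2² + 20r_C2 − 21 = 0  ⇒  r_C2 = 1 (r>0 drops 1)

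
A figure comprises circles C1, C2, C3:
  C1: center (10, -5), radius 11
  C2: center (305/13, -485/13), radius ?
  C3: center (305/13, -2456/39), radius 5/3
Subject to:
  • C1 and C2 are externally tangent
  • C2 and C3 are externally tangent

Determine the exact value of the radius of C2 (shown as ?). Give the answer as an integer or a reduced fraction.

24

1. [ext C1·C2]  r_C2² + 22r_C2 − 1104 = 0  ⇒  r_C2 = 24 (r>0 drops 1)
2. [ext C2·C3]  r_C2² + (10/3)r_C2 − 656 = 0  ⇒  r_C2 = 24 (r>0 drops 1)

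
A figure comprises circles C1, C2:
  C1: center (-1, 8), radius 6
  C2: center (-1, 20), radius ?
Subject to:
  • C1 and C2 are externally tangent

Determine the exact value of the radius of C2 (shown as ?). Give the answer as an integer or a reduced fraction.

6

1. [ext C1·C2]  r_C2² + 12r_C2 − 108 = 0  ⇒  r_C2 = 6 (r>0 drops 1)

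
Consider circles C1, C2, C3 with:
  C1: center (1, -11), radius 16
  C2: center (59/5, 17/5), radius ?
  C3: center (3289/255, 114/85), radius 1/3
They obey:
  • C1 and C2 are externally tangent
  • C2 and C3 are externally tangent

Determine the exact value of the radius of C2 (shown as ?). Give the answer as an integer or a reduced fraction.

1. [ext C1·C2]  r_C2² + 32r_C2 − 68 = 0  ⇒  r_C2 = 2 (r>0 drops 1)
2. [ext C2·C3]  r_C2² + (2/3)r_C2 − 16/3 = 0  ⇒  r_C2 = 2 (r>0 drops 1)

2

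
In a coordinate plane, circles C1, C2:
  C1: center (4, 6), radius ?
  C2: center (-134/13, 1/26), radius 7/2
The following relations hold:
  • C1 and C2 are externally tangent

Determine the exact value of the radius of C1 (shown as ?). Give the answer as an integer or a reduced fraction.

1. [ext C1·C2]  r_C1² + 7r_C1 − 228 = 0  ⇒  r_C1 = 12 (r>0 drops 1)

12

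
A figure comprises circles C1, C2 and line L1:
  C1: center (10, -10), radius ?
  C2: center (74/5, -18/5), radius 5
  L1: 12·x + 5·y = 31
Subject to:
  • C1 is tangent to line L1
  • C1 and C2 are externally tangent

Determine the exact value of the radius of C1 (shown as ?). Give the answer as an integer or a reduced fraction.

3

1. [C1‖L1]  r_C1² − 9 = 0  ⇒  r_C1 = 3 (r>0 drops 1)
2. [ext C1·C2]  r_C1² + 10r_C1 − 39 = 0  ⇒  r_C1 = 3 (r>0 drops 1)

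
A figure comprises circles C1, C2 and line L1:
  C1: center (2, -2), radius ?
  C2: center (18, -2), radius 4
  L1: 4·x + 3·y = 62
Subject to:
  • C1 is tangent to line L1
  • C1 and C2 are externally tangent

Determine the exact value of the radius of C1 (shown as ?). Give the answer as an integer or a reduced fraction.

1. [C1‖L1]  r_C1² − 144 = 0  ⇒  r_C1 = 12 (r>0 drops 1)
2. [ext C1·C2]  r_C1² + 8r_C1 − 240 = 0  ⇒  r_C1 = 12 (r>0 drops 1)

12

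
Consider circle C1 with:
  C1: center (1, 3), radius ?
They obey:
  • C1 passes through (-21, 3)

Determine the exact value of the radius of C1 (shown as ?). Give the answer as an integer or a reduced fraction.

22

1. [C1∋P]  r_C1² − 484 = 0  ⇒  r_C1 = 22 (r>0 drops 1)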